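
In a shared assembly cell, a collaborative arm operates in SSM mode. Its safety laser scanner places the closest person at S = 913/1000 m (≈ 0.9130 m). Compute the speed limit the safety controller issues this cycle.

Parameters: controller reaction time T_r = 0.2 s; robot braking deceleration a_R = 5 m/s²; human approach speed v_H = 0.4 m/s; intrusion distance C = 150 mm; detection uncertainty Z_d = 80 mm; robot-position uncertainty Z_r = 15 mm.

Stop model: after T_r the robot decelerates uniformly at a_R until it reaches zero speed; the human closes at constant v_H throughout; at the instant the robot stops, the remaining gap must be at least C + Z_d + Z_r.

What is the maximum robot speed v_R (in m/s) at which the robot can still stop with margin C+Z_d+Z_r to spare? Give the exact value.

v_R_max = 7/5 m/s = 1.4000 m/s

quadratic (1/10)·v² + (7/25)·v + (-147/250) = 0
  disc = (7/25)² − 4·(1/10)·(-147/250) = 196/625 ; √disc = 14/25
  v_R = (−(7/25) + 14/25) / (2·(1/10)) = 7/5 m/s
check:
braking lasts T_s = (7/5)/5 = 0.2800 s
reaction-phase robot travel = 1.4000·0.2000 = 0.2800 m
robot covers 1.4000·0.2800 − ½·5.0000·0.2800² = 0.1960 m while stopping
human closes 0.4000·0.4800 = 0.1920 m
margins: 0.1500+0.0800+0.0150 = 0.2450 m
sum ≈ 0.2800+0.1960+0.1920+0.2450 ≈ 0.9130 m = S ✓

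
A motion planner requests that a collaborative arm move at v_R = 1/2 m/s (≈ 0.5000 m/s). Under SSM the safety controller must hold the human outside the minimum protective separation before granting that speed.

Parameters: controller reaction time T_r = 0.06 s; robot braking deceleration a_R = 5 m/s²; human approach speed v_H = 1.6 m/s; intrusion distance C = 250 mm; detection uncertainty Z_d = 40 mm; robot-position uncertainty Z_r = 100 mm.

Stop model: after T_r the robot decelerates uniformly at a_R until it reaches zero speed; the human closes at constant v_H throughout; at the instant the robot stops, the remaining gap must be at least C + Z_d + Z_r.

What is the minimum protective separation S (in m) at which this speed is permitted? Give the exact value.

braking lasts T_s = (1/2)/5 = 0.1000 s
robot covers v_R·T_r = 0.5000·0.0600 = 0.0300 m before braking
robot covers 0.5000·0.1000 − ½·5.0000·0.1000² = 0.0250 m while stopping
human closes 1.6000·0.1600 = 0.2560 m
residual clearance needed = 0.2500+0.0400+0.1000 = 0.3900 m
S_min ≈ 0.0300+0.0250+0.2560+0.3900  ⇒  S_min = 701/1000 m

S_min = 701/1000 m = 0.7010 m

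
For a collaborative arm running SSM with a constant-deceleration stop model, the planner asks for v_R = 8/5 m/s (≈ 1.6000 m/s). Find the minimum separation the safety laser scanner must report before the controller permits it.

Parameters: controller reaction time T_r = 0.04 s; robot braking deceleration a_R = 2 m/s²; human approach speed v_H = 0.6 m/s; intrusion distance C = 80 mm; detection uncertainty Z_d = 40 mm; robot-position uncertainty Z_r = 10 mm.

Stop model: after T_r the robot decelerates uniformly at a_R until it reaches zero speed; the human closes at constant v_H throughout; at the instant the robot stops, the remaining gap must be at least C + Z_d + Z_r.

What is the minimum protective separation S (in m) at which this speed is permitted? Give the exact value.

stop time T_s = (8/5)/2 = 0.8000 s
robot in T_r: 1.6000·0.0400 = 0.0640 m
braking distance = 1.6000²/(2·2.0000) = 0.6400 m
human over T_r+T_s: 0.6000·(0.0400+0.8000) = 0.5040 m
margins: 0.0800+0.0400+0.0100 = 0.1300 m
S_min ≈ 0.0640+0.6400+0.5040+0.1300  ⇒  S_min = 669/500 m

S_min = 669/500 m = 1.3380 m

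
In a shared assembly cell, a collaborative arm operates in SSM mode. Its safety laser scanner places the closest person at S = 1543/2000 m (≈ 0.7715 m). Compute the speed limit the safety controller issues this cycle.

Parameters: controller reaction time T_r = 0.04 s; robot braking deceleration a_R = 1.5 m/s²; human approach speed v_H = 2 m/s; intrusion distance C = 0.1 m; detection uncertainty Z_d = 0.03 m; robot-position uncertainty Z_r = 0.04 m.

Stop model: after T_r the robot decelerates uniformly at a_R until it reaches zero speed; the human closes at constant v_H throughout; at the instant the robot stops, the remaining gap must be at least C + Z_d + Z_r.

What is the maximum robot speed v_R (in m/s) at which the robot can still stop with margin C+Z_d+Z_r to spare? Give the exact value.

quadratic (1/3)·v² + (103/75)·v + (-1043/2000) = 0
  disc = (103/75)² − 4·(1/3)·(-1043/2000) = 58081/22500 ; √disc = 241/150
  v_R = (−(103/75) + 241/150) / (2·(1/3)) = 7/20 m/s
check:
T_s = v_R/a_R = (7/20)/(3/2) = 0.2333 s
robot covers v_R·T_r = 0.3500·0.0400 = 0.0140 m before braking
braking distance = 0.3500²/(2·1.5000) = 0.0408 m
human over T_r+T_s: 2.0000·(0.0400+0.2333) = 0.5467 m
residual clearance needed = 0.1000+0.0300+0.0400 = 0.1700 m
sum ≈ 0.0140+0.0408+0.5467+0.1700 ≈ 0.7715 m = S ✓

v_R_max = 7/20 m/s = 0.3500 m/s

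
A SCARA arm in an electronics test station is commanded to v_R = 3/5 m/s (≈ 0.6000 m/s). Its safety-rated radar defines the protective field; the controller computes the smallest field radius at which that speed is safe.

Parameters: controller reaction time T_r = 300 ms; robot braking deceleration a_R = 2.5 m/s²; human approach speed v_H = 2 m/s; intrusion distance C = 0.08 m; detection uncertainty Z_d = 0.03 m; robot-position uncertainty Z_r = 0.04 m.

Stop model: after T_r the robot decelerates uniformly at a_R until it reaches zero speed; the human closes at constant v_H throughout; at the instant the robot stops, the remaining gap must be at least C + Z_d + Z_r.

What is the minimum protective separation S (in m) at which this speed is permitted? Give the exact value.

S_min = 741/500 m = 1.4820 m

braking lasts T_s = (3/5)/(5/2) = 0.2400 s
robot covers v_R·T_r = 0.6000·0.3000 = 0.1800 m before braking
robot under decel: 0.6000²/(2·2.5000) = 0.0720 m
human closes 2.0000·0.5400 = 1.0800 m
margins: 0.0800+0.0300+0.0400 = 0.1500 m
S_min ≈ 0.1800+0.0720+1.0800+0.1500  ⇒  S_min = 741/500 m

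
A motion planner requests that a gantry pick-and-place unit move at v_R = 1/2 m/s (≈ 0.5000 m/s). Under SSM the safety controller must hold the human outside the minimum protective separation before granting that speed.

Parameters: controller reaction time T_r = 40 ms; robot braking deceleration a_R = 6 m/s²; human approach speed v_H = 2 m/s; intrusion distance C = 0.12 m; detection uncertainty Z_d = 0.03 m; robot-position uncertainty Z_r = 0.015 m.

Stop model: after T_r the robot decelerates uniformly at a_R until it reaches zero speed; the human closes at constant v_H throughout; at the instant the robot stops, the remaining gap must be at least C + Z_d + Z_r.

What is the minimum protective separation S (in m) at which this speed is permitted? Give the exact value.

T_s = v_R/a_R = (1/2)/6 = 0.0833 s
robot covers v_R·T_r = 0.5000·0.0400 = 0.0200 m before braking
braking distance = 0.5000²/(2·6.0000) = 0.0208 m
person approaches 2.0000·(0.0400+0.0833) = 0.2467 m
C+Z_d+Z_r = 0.1200+0.0300+0.0150 = 0.1650 m
S_min ≈ 0.0200+0.0208+0.2467+0.1650  ⇒  S_min = 181/400 m

S_min = 181/400 m = 0.4525 m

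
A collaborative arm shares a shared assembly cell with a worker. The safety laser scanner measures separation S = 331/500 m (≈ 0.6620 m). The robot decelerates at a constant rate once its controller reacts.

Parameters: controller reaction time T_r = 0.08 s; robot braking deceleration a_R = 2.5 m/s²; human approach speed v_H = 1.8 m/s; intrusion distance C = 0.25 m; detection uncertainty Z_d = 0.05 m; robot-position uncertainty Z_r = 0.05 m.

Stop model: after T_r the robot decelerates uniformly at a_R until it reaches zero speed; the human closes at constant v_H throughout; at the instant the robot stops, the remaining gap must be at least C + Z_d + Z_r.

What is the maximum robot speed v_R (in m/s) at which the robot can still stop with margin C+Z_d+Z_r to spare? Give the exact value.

at the boundary: (1/5)·v² + (4/5)·v + (-21/125) = 0
  disc = (4/5)² − 4·(1/5)·(-21/125) = 484/625 ; √disc = 22/25
  v_R = (−(4/5) + 22/25) / (2·(1/5)) = 1/5 m/s
check:
braking lasts T_s = (1/5)/(5/2) = 0.0800 s
reaction-phase robot travel = 0.2000·0.0800 = 0.0160 m
robot under decel: 0.2000²/(2·2.5000) = 0.0080 m
human closes 1.8000·0.1600 = 0.2880 m
residual clearance needed = 0.2500+0.0500+0.0500 = 0.3500 m
sum ≈ 0.0160+0.0080+0.2880+0.3500 ≈ 0.6620 m = S ✓

v_R_max = 1/5 m/s = 0.2000 m/s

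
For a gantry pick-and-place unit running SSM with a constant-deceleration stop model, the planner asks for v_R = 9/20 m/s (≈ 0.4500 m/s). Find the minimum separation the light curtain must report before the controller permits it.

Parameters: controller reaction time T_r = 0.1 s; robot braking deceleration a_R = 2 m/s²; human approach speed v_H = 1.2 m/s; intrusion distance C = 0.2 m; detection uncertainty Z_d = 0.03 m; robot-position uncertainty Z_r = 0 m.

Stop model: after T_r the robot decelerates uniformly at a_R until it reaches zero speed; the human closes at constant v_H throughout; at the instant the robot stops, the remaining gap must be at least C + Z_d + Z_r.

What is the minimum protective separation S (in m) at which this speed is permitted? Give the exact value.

braking lasts T_s = (9/20)/2 = 0.2250 s
robot covers v_R·T_r = 0.4500·0.1000 = 0.0450 m before braking
braking distance = 0.4500²/(2·2.0000) = 0.0506 m
person approaches 1.2000·(0.1000+0.2250) = 0.3900 m
C+Z_d+Z_r = 0.2000+0.0300+0.0000 = 0.2300 m
S_min ≈ 0.0450+0.0506+0.3900+0.2300  ⇒  S_min = 229/320 m

S_min = 229/320 m = 0.7156 m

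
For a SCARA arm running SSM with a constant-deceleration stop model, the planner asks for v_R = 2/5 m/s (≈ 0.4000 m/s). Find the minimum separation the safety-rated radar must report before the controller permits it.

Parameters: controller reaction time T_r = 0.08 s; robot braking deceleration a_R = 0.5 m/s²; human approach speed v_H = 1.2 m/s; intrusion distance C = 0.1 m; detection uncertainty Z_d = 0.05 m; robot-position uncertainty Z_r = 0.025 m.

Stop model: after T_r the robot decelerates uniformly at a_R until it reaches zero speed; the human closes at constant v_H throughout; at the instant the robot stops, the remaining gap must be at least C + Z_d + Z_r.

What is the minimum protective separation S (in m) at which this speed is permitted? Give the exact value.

T_s = v_R/a_R = (2/5)/(1/2) = 0.8000 s
reaction-phase robot travel = 0.4000·0.0800 = 0.0320 m
robot under decel: 0.4000²/(2·0.5000) = 0.1600 m
human closes 1.2000·0.8800 = 1.0560 m
C+Z_d+Z_r = 0.1000+0.0500+0.0250 = 0.1750 m
S_min ≈ 0.0320+0.1600+1.0560+0.1750  ⇒  S_min = 1423/1000 m

S_min = 1423/1000 m = 1.4230 m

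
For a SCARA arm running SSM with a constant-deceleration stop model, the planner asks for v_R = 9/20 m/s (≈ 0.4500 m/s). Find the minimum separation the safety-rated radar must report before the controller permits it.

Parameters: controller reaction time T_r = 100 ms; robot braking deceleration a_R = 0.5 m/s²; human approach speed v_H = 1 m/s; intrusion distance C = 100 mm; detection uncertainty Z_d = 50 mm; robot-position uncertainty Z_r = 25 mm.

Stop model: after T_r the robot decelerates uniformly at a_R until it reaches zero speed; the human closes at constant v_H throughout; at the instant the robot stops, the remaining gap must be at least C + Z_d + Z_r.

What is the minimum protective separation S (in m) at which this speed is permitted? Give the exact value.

braking lasts T_s = (9/20)/(1/2) = 0.9000 s
robot covers v_R·T_r = 0.4500·0.1000 = 0.0450 m before braking
braking distance = 0.4500²/(2·0.5000) = 0.2025 m
person approaches 1.0000·(0.1000+0.9000) = 1.0000 m
residual clearance needed = 0.1000+0.0500+0.0250 = 0.1750 m
S_min ≈ 0.0450+0.2025+1.0000+0.1750  ⇒  S_min = 569/400 m

S_min = 569/400 m = 1.4225 m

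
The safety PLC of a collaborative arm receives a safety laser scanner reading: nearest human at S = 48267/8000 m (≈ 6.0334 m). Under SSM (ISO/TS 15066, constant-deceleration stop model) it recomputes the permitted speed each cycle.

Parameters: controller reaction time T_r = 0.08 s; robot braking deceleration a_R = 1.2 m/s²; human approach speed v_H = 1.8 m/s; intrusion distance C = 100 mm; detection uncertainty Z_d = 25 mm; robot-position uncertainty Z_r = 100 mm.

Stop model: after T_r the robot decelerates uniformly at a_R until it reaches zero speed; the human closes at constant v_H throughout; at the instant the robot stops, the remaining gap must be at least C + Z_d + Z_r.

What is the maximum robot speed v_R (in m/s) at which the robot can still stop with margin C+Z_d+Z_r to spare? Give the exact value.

v_R_max = 9/4 m/s = 2.2500 m/s

quadratic (5/12)·v² + (79/50)·v + (-9063/1600) = 0
  disc = (79/50)² − 4·(5/12)·(-9063/1600) = 477481/40000 ; √disc = 691/200
  v_R = (−(79/50) + 691/200) / (2·(5/12)) = 9/4 m/s
check:
T_s = v_R/a_R = (9/4)/(6/5) = 1.8750 s
robot in T_r: 2.2500·0.0800 = 0.1800 m
robot under decel: 2.2500²/(2·1.2000) = 2.1094 m
person approaches 1.8000·(0.0800+1.8750) = 3.5190 m
residual clearance needed = 0.1000+0.0250+0.1000 = 0.2250 m
sum ≈ 0.1800+2.1094+3.5190+0.2250 ≈ 6.0334 m = S ✓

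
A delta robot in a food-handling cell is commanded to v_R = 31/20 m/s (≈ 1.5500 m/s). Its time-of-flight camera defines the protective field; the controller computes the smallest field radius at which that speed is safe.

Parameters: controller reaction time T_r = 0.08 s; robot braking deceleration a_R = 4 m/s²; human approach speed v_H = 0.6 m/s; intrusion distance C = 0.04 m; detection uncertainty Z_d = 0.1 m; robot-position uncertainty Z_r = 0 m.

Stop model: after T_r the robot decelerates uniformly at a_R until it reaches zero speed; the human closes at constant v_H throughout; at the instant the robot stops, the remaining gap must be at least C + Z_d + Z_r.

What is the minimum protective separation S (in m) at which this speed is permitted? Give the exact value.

S_min = 13517/16000 m = 0.8448 m

braking lasts T_s = (31/20)/4 = 0.3875 s
reaction-phase robot travel = 1.5500·0.0800 = 0.1240 m
robot under decel: 1.5500²/(2·4.0000) = 0.3003 m
human over T_r+T_s: 0.6000·(0.0800+0.3875) = 0.2805 m
residual clearance needed = 0.0400+0.1000+0.0000 = 0.1400 m
S_min ≈ 0.1240+0.3003+0.2805+0.1400  ⇒  S_min = 13517/16000 m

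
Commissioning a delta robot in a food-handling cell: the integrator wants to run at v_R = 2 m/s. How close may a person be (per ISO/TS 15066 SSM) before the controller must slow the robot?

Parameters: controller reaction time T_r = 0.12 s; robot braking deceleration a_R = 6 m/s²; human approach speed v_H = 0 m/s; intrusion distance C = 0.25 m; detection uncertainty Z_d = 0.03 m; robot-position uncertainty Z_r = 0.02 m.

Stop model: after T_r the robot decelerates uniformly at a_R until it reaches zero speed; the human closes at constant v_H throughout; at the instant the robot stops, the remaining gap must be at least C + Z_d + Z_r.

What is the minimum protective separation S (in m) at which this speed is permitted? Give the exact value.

stop time T_s = 2/6 = 0.3333 s
robot covers v_R·T_r = 2.0000·0.1200 = 0.2400 m before braking
robot under decel: 2.0000²/(2·6.0000) = 0.3333 m
human closes 0.0000·0.4533 = 0.0000 m
C+Z_d+Z_r = 0.2500+0.0300+0.0200 = 0.3000 m
S_min ≈ 0.2400+0.3333+0.0000+0.3000  ⇒  S_min = 131/150 m

S_min = 131/150 m = 0.8733 m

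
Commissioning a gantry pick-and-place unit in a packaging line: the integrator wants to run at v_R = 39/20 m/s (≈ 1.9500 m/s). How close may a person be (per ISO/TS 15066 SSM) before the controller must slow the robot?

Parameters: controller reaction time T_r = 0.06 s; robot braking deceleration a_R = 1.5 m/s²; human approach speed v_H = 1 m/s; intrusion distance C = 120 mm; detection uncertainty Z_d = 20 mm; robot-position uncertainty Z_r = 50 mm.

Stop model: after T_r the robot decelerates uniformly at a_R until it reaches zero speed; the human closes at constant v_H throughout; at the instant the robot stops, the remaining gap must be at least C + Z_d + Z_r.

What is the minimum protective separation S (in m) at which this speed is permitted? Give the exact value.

S_min = 5869/2000 m = 2.9345 m

braking lasts T_s = (39/20)/(3/2) = 1.3000 s
reaction-phase robot travel = 1.9500·0.0600 = 0.1170 m
robot under decel: 1.9500²/(2·1.5000) = 1.2675 m
person approaches 1.0000·(0.0600+1.3000) = 1.3600 m
C+Z_d+Z_r = 0.1200+0.0200+0.0500 = 0.1900 m
S_min ≈ 0.1170+1.2675+1.3600+0.1900  ⇒  S_min = 5869/2000 m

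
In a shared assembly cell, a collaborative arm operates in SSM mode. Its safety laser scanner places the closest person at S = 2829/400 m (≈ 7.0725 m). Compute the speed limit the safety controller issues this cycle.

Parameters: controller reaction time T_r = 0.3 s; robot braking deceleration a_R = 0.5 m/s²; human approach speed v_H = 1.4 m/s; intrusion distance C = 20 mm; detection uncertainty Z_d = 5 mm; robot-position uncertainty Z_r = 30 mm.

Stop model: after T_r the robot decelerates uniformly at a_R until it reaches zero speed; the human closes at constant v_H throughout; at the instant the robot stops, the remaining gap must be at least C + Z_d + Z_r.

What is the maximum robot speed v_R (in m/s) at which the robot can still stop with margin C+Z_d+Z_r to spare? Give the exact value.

v_R_max = 29/20 m/s = 1.4500 m/s

collect terms ⇒ (1)·v_R² + (31/10)·v_R + (-2639/400) = 0
  disc = (31/10)² − 4·(1)·(-2639/400) = 36 ; √disc = 6
  v_R = (−(31/10) + 6) / (2·(1)) = 29/20 m/s
check:
stop time T_s = (29/20)/(1/2) = 2.9000 s
reaction-phase robot travel = 1.4500·0.3000 = 0.4350 m
robot covers 1.4500·2.9000 − ½·0.5000·2.9000² = 2.1025 m while stopping
human closes 1.4000·3.2000 = 4.4800 m
margins: 0.0200+0.0050+0.0300 = 0.0550 m
sum ≈ 0.4350+2.1025+4.4800+0.0550 ≈ 7.0725 m = S ✓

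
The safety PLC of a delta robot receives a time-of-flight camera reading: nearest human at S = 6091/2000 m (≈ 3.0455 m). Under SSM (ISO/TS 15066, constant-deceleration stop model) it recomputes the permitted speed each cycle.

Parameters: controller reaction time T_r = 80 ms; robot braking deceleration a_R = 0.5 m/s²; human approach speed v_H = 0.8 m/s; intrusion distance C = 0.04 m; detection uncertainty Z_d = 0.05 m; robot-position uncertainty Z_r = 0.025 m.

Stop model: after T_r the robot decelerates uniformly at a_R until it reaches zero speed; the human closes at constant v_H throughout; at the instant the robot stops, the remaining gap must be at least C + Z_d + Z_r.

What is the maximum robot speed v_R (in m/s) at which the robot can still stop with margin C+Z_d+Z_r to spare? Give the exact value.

v_R_max = 21/20 m/s = 1.0500 m/s

quadratic (1)·v² + (42/25)·v + (-5733/2000) = 0
  disc = (42/25)² − 4·(1)·(-5733/2000) = 35721/2500 ; √disc = 189/50
  v_R = (−(42/25) + 189/50) / (2·(1)) = 21/20 m/s
check:
braking lasts T_s = (21/20)/(1/2) = 2.1000 s
reaction-phase robot travel = 1.0500·0.0800 = 0.0840 m
robot covers 1.0500·2.1000 − ½·0.5000·2.1000² = 1.1025 m while stopping
human over T_r+T_s: 0.8000·(0.0800+2.1000) = 1.7440 m
margins: 0.0400+0.0500+0.0250 = 0.1150 m
sum ≈ 0.0840+1.1025+1.7440+0.1150 ≈ 3.0455 m = S ✓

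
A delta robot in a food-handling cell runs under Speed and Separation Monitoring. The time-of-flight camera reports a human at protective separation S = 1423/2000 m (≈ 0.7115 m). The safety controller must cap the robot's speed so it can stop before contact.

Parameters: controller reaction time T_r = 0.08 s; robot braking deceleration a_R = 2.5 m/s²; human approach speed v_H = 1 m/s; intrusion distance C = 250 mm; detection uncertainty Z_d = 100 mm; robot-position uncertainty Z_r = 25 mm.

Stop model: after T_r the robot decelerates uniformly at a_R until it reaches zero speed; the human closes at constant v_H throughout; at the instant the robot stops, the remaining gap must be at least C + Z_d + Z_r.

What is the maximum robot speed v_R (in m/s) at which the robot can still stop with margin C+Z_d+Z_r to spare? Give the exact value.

v_R_max = 9/20 m/s = 0.4500 m/s

quadratic (1/5)·v² + (12/25)·v + (-513/2000) = 0
  disc = (12/25)² − 4·(1/5)·(-513/2000) = 1089/2500 ; √disc = 33/50
  v_R = (−(12/25) + 33/50) / (2·(1/5)) = 9/20 m/s
check:
braking lasts T_s = (9/20)/(5/2) = 0.1800 s
reaction-phase robot travel = 0.4500·0.0800 = 0.0360 m
robot covers 0.4500·0.1800 − ½·2.5000·0.1800² = 0.0405 m while stopping
human over T_r+T_s: 1.0000·(0.0800+0.1800) = 0.2600 m
residual clearance needed = 0.2500+0.1000+0.0250 = 0.3750 m
sum ≈ 0.0360+0.0405+0.2600+0.3750 ≈ 0.7115 m = S ✓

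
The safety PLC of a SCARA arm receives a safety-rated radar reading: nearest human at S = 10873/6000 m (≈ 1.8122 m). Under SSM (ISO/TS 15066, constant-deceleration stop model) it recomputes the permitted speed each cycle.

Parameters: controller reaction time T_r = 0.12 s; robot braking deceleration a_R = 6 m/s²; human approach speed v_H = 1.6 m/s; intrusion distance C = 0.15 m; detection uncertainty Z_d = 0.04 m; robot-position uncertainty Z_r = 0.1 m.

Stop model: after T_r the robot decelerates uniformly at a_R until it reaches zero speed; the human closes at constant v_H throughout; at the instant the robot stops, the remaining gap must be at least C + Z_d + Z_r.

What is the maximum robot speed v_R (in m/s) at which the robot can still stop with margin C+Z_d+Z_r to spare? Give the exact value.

collect terms ⇒ (1/12)·v_R² + (29/75)·v_R + (-7981/6000) = 0
  disc = (29/75)² − 4·(1/12)·(-7981/6000) = 5929/10000 ; √disc = 77/100
  v_R = (−(29/75) + 77/100) / (2·(1/12)) = 23/10 m/s
check:
braking lasts T_s = (23/10)/6 = 0.3833 s
reaction-phase robot travel = 2.3000·0.1200 = 0.2760 m
robot covers 2.3000·0.3833 − ½·6.0000·0.3833² = 0.4408 m while stopping
human closes 1.6000·0.5033 = 0.8053 m
residual clearance needed = 0.1500+0.0400+0.1000 = 0.2900 m
sum ≈ 0.2760+0.4408+0.8053+0.2900 ≈ 1.8122 m = S ✓

v_R_max = 23/10 m/s = 2.3000 m/s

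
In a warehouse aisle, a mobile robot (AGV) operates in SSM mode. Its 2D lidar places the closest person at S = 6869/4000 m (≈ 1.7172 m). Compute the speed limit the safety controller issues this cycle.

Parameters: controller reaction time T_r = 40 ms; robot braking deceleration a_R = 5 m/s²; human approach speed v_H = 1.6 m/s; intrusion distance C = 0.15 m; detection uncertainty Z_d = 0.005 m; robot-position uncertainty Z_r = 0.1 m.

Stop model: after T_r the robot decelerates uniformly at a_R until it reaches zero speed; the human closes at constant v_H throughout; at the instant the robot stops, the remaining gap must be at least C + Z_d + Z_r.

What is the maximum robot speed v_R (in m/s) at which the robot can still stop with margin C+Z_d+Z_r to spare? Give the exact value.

v_R_max = 47/20 m/s = 2.3500 m/s

quadratic (1/10)·v² + (9/25)·v + (-5593/4000) = 0
  disc = (9/25)² − 4·(1/10)·(-5593/4000) = 6889/10000 ; √disc = 83/100
  v_R = (−(9/25) + 83/100) / (2·(1/10)) = 47/20 m/s
check:
braking lasts T_s = (47/20)/5 = 0.4700 s
robot covers v_R·T_r = 2.3500·0.0400 = 0.0940 m before braking
robot under decel: 2.3500²/(2·5.0000) = 0.5523 m
human closes 1.6000·0.5100 = 0.8160 m
C+Z_d+Z_r = 0.1500+0.0050+0.1000 = 0.2550 m
sum ≈ 0.0940+0.5523+0.8160+0.2550 ≈ 1.7172 m = S ✓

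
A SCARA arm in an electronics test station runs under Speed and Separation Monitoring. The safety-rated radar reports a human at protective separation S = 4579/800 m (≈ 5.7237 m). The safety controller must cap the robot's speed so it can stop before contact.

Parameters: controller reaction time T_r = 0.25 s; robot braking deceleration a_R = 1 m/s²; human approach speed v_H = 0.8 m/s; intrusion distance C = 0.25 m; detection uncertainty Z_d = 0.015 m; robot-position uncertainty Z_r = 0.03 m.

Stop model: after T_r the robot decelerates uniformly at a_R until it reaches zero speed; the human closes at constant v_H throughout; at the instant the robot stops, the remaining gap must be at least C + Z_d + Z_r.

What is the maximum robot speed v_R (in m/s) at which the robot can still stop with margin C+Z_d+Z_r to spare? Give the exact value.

collect terms ⇒ (1/2)·v_R² + (21/20)·v_R + (-4183/800) = 0
  disc = (21/20)² − 4·(1/2)·(-4183/800) = 289/25 ; √disc = 17/5
  v_R = (−(21/20) + 17/5) / (2·(1/2)) = 47/20 m/s
check:
T_s = v_R/a_R = (47/20)/1 = 2.3500 s
robot in T_r: 2.3500·0.2500 = 0.5875 m
robot covers 2.3500·2.3500 − ½·1.0000·2.3500² = 2.7612 m while stopping
human closes 0.8000·2.6000 = 2.0800 m
margins: 0.2500+0.0150+0.0300 = 0.2950 m
sum ≈ 0.5875+2.7612+2.0800+0.2950 ≈ 5.7237 m = S ✓

v_R_max = 47/20 m/s = 2.3500 m/s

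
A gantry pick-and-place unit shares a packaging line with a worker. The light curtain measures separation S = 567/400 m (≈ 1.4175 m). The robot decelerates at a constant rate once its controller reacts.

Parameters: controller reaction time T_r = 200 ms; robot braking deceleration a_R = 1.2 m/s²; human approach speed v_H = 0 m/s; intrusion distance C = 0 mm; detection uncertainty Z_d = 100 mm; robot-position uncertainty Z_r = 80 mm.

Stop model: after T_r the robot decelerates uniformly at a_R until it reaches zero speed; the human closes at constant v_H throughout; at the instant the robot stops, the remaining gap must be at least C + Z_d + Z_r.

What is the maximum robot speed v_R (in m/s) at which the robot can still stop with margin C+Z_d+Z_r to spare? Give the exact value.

at the boundary: (5/12)·v² + (1/5)·v + (-99/80) = 0
  disc = (1/5)² − 4·(5/12)·(-99/80) = 841/400 ; √disc = 29/20
  v_R = (−(1/5) + 29/20) / (2·(5/12)) = 3/2 m/s
check:
braking lasts T_s = (3/2)/(6/5) = 1.2500 s
robot covers v_R·T_r = 1.5000·0.2000 = 0.3000 m before braking
robot covers 1.5000·1.2500 − ½·1.2000·1.2500² = 0.9375 m while stopping
person approaches 0.0000·(0.2000+1.2500) = 0.0000 m
C+Z_d+Z_r = 0.0000+0.1000+0.0800 = 0.1800 m
sum ≈ 0.3000+0.9375+0.0000+0.1800 ≈ 1.4175 m = S ✓

v_R_max = 3/2 m/s = 1.5000 m/s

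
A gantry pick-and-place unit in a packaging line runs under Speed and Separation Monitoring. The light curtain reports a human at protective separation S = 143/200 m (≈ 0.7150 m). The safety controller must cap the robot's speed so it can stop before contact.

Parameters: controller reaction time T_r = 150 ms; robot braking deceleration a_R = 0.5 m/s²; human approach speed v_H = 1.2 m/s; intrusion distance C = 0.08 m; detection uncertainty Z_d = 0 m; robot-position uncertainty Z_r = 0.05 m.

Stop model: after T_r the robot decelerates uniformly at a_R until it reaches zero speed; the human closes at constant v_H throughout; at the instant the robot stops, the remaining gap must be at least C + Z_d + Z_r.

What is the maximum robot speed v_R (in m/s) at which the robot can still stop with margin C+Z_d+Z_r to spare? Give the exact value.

collect terms ⇒ (1)·v_R² + (51/20)·v_R + (-81/200) = 0
  disc = (51/20)² − 4·(1)·(-81/200) = 3249/400 ; √disc = 57/20
  v_R = (−(51/20) + 57/20) / (2·(1)) = 3/20 m/s
check:
T_s = v_R/a_R = (3/20)/(1/2) = 0.3000 s
robot in T_r: 0.1500·0.1500 = 0.0225 m
braking distance = 0.1500²/(2·0.5000) = 0.0225 m
human closes 1.2000·0.4500 = 0.5400 m
residual clearance needed = 0.0800+0.0000+0.0500 = 0.1300 m
sum ≈ 0.0225+0.0225+0.5400+0.1300 ≈ 0.7150 m = S ✓

v_R_max = 3/20 m/s = 0.1500 m/s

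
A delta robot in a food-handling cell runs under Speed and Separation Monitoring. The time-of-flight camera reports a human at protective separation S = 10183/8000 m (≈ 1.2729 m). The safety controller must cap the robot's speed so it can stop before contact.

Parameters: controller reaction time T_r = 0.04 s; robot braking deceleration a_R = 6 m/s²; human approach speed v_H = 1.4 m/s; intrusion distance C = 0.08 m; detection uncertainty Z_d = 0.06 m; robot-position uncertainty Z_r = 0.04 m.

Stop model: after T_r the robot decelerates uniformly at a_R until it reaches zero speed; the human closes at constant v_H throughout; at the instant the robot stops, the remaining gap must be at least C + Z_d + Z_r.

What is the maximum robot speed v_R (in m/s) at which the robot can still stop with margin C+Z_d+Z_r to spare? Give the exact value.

v_R_max = 9/4 m/s = 2.2500 m/s

collect terms ⇒ (1/12)·v_R² + (41/150)·v_R + (-1659/1600) = 0
  disc = (41/150)² − 4·(1/12)·(-1659/1600) = 151321/360000 ; √disc = 389/600
  v_R = (−(41/150) + 389/600) / (2·(1/12)) = 9/4 m/s
check:
braking lasts T_s = (9/4)/6 = 0.3750 s
robot in T_r: 2.2500·0.0400 = 0.0900 m
robot under decel: 2.2500²/(2·6.0000) = 0.4219 m
human over T_r+T_s: 1.4000·(0.0400+0.3750) = 0.5810 m
residual clearance needed = 0.0800+0.0600+0.0400 = 0.1800 m
sum ≈ 0.0900+0.4219+0.5810+0.1800 ≈ 1.2729 m = S ✓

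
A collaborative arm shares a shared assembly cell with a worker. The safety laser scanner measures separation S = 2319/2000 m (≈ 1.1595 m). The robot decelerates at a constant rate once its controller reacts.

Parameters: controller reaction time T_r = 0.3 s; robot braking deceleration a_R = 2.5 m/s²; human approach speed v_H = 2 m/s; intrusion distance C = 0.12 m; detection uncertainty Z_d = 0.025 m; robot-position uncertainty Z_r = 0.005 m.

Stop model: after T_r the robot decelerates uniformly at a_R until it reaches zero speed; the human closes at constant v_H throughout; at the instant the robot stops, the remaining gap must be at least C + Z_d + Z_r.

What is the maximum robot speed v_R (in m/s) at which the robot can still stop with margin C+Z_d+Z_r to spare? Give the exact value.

v_R_max = 7/20 m/s = 0.3500 m/s

collect terms ⇒ (1/5)·v_R² + (11/10)·v_R + (-819/2000) = 0
  disc = (11/10)² − 4·(1/5)·(-819/2000) = 961/625 ; √disc = 31/25
  v_R = (−(11/10) + 31/25) / (2·(1/5)) = 7/20 m/s
check:
braking lasts T_s = (7/20)/(5/2) = 0.1400 s
robot covers v_R·T_r = 0.3500·0.3000 = 0.1050 m before braking
braking distance = 0.3500²/(2·2.5000) = 0.0245 m
human over T_r+T_s: 2.0000·(0.3000+0.1400) = 0.8800 m
C+Z_d+Z_r = 0.1200+0.0250+0.0050 = 0.1500 m
sum ≈ 0.1050+0.0245+0.8800+0.1500 ≈ 1.1595 m = S ✓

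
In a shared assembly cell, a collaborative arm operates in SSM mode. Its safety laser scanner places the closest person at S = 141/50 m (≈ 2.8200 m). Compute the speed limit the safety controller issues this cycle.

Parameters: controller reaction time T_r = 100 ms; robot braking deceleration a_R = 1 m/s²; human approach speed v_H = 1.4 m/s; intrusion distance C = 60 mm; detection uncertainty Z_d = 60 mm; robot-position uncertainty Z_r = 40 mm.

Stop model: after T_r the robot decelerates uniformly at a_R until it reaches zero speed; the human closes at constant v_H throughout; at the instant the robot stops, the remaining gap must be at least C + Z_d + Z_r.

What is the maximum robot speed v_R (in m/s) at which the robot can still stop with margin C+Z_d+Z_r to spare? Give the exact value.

v_R_max = 6/5 m/s = 1.2000 m/s

at the boundary: (1/2)·v² + (3/2)·v + (-63/25) = 0
  disc = (3/2)² − 4·(1/2)·(-63/25) = 729/100 ; √disc = 27/10
  v_R = (−(3/2) + 27/10) / (2·(1/2)) = 6/5 m/s
check:
braking lasts T_s = (6/5)/1 = 1.2000 s
robot in T_r: 1.2000·0.1000 = 0.1200 m
braking distance = 1.2000²/(2·1.0000) = 0.7200 m
human closes 1.4000·1.3000 = 1.8200 m
C+Z_d+Z_r = 0.0600+0.0600+0.0400 = 0.1600 m
sum ≈ 0.1200+0.7200+1.8200+0.1600 ≈ 2.8200 m = S ✓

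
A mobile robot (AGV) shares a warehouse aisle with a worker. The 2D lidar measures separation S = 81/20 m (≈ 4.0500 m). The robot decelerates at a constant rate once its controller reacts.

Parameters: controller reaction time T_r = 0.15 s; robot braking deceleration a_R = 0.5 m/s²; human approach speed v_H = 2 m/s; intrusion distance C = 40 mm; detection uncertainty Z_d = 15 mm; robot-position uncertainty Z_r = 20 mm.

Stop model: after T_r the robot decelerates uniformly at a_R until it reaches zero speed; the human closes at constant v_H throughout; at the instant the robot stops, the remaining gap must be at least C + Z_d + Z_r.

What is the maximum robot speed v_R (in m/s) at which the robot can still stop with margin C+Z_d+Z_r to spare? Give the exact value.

quadratic (1)·v² + (83/20)·v + (-147/40) = 0
  disc = (83/20)² − 4·(1)·(-147/40) = 12769/400 ; √disc = 113/20
  v_R = (−(83/20) + 113/20) / (2·(1)) = 3/4 m/s
check:
T_s = v_R/a_R = (3/4)/(1/2) = 1.5000 s
reaction-phase robot travel = 0.7500·0.1500 = 0.1125 m
braking distance = 0.7500²/(2·0.5000) = 0.5625 m
human over T_r+T_s: 2.0000·(0.1500+1.5000) = 3.3000 m
C+Z_d+Z_r = 0.0400+0.0150+0.0200 = 0.0750 m
sum ≈ 0.1125+0.5625+3.3000+0.0750 ≈ 4.0500 m = S ✓

v_R_max = 3/4 m/s = 0.7500 m/s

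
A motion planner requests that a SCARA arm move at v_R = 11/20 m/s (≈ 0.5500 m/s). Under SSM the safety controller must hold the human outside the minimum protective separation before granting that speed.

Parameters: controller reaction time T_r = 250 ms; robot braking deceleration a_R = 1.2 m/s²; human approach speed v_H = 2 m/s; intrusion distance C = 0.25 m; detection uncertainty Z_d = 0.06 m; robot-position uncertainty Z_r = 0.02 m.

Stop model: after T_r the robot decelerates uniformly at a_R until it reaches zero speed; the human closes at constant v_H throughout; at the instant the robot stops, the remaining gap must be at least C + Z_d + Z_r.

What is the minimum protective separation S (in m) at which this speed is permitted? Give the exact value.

S_min = 9649/4800 m = 2.0102 m

stop time T_s = (11/20)/(6/5) = 0.4583 s
robot in T_r: 0.5500·0.2500 = 0.1375 m
robot under decel: 0.5500²/(2·1.2000) = 0.1260 m
human closes 2.0000·0.7083 = 1.4167 m
C+Z_d+Z_r = 0.2500+0.0600+0.0200 = 0.3300 m
S_min ≈ 0.1375+0.1260+1.4167+0.3300  ⇒  S_min = 9649/4800 m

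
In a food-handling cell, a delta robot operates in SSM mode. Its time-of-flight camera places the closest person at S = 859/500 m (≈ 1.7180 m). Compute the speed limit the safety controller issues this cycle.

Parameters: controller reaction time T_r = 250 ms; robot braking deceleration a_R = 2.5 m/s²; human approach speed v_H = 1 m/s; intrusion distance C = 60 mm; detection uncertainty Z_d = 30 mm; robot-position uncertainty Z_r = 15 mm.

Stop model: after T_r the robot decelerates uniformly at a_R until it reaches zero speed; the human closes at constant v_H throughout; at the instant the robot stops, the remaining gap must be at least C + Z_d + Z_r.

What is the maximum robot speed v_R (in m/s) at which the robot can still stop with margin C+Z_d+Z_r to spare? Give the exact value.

collect terms ⇒ (1/5)·v_R² + (13/20)·v_R + (-1363/1000) = 0
  disc = (13/20)² − 4·(1/5)·(-1363/1000) = 15129/10000 ; √disc = 123/100
  v_R = (−(13/20) + 123/100) / (2·(1/5)) = 29/20 m/s
check:
T_s = v_R/a_R = (29/20)/(5/2) = 0.5800 s
robot covers v_R·T_r = 1.4500·0.2500 = 0.3625 m before braking
robot under decel: 1.4500²/(2·2.5000) = 0.4205 m
person approaches 1.0000·(0.2500+0.5800) = 0.8300 m
C+Z_d+Z_r = 0.0600+0.0300+0.0150 = 0.1050 m
sum ≈ 0.3625+0.4205+0.8300+0.1050 ≈ 1.7180 m = S ✓

v_R_max = 29/20 m/s = 1.4500 m/s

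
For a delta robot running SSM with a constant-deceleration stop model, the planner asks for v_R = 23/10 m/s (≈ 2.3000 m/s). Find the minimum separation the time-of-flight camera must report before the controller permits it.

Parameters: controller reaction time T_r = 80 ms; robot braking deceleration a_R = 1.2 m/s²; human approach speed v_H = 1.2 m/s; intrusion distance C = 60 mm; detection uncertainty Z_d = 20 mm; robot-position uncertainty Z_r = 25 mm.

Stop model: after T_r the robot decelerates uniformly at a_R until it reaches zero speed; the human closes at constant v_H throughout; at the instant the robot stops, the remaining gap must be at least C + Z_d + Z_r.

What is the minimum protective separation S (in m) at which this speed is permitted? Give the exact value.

S_min = 5867/1200 m = 4.8892 m

T_s = v_R/a_R = (23/10)/(6/5) = 1.9167 s
robot in T_r: 2.3000·0.0800 = 0.1840 m
robot covers 2.3000·1.9167 − ½·1.2000·1.9167² = 2.2042 m while stopping
human closes 1.2000·1.9967 = 2.3960 m
C+Z_d+Z_r = 0.0600+0.0200+0.0250 = 0.1050 m
S_min ≈ 0.1840+2.2042+2.3960+0.1050  ⇒  S_min = 5867/1200 m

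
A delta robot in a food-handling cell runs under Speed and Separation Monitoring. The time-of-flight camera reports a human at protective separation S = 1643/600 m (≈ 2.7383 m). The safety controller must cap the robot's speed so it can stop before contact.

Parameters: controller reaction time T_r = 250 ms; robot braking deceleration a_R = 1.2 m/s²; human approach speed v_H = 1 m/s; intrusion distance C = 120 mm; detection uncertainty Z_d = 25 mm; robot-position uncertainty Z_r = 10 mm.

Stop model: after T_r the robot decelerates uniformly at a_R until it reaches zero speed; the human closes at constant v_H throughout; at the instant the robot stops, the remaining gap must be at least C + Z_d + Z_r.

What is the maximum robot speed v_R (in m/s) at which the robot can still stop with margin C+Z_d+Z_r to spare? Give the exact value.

v_R_max = 7/5 m/s = 1.4000 m/s

quadratic (5/12)·v² + (13/12)·v + (-7/3) = 0
  disc = (13/12)² − 4·(5/12)·(-7/3) = 81/16 ; √disc = 9/4
  v_R = (−(13/12) + 9/4) / (2·(5/12)) = 7/5 m/s
check:
stop time T_s = (7/5)/(6/5) = 1.1667 s
robot in T_r: 1.4000·0.2500 = 0.3500 m
robot under decel: 1.4000²/(2·1.2000) = 0.8167 m
person approaches 1.0000·(0.2500+1.1667) = 1.4167 m
residual clearance needed = 0.1200+0.0250+0.0100 = 0.1550 m
sum ≈ 0.3500+0.8167+1.4167+0.1550 ≈ 2.7383 m = S ✓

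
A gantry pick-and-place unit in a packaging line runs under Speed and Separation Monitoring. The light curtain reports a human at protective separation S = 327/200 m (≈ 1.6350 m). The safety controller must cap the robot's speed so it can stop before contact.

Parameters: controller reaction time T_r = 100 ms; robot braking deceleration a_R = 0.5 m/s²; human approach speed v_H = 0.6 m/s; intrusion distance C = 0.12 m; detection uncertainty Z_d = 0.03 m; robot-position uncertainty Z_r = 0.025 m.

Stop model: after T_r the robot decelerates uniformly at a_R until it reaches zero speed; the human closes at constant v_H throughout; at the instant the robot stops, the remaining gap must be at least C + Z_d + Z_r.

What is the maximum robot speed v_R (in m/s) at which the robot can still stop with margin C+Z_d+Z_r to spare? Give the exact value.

at the boundary: (1)·v² + (13/10)·v + (-7/5) = 0
  disc = (13/10)² − 4·(1)·(-7/5) = 729/100 ; √disc = 27/10
  v_R = (−(13/10) + 27/10) / (2·(1)) = 7/10 m/s
check:
stop time T_s = (7/10)/(1/2) = 1.4000 s
robot in T_r: 0.7000·0.1000 = 0.0700 m
robot covers 0.7000·1.4000 − ½·0.5000·1.4000² = 0.4900 m while stopping
person approaches 0.6000·(0.1000+1.4000) = 0.9000 m
C+Z_d+Z_r = 0.1200+0.0300+0.0250 = 0.1750 m
sum ≈ 0.0700+0.4900+0.9000+0.1750 ≈ 1.6350 m = S ✓

v_R_max = 7/10 m/s = 0.7000 m/s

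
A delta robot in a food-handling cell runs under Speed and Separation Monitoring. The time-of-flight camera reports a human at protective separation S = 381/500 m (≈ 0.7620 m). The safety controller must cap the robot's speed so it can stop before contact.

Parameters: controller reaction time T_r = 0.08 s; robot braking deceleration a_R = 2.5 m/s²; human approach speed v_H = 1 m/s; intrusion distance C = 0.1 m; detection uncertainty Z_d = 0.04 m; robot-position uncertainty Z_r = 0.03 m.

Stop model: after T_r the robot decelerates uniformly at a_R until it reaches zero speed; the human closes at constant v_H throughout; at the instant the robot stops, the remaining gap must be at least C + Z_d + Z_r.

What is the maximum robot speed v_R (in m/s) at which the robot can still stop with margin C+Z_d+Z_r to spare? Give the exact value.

quadratic (1/5)·v² + (12/25)·v + (-64/125) = 0
  disc = (12/25)² − 4·(1/5)·(-64/125) = 16/25 ; √disc = 4/5
  v_R = (−(12/25) + 4/5) / (2·(1/5)) = 4/5 m/s
check:
T_s = v_R/a_R = (4/5)/(5/2) = 0.3200 s
robot covers v_R·T_r = 0.8000·0.0800 = 0.0640 m before braking
braking distance = 0.8000²/(2·2.5000) = 0.1280 m
human over T_r+T_s: 1.0000·(0.0800+0.3200) = 0.4000 m
C+Z_d+Z_r = 0.1000+0.0400+0.0300 = 0.1700 m
sum ≈ 0.0640+0.1280+0.4000+0.1700 ≈ 0.7620 m = S ✓

v_R_max = 4/5 m/s = 0.8000 m/s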